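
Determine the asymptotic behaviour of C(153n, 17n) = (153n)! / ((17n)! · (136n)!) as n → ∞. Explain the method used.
C(153n, 17n) ~ (387420489/16777216)^(17n) · sqrt(9/(16π·17n))

Write N = 17n. Apply Stirling to each factorial:
  (9N)! ~ sqrt(2π·9N) · (9N/e)^(9N),
  N! ~ sqrt(2π N) · (N/e)^N,
  (8N)! ~ sqrt(2π·8N) · (8N/e)^(8N).
The exponential factors combine to (9N)^(9N) / (N^N · (8N)^(8N)) = 9^(9N)/8^(8N) = (9^9/8^8)^N = (387420489/16777216)^N.
The square-root prefactors combine to sqrt(2π·9N) / (sqrt(2π N)·sqrt(2π·8N)) = sqrt(9 / (2π·8·N)) = sqrt(9/(16π·17n)).
Substituting N = 17n: C(153n, 17n) ~ (387420489/16777216)^(17n) · sqrt(9/(16π·17n)).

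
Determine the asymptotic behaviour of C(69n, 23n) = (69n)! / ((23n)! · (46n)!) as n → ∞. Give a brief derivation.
C(69n, 23n) ~ (27/4)^(23n) · sqrt(3/(4π·23n))

Write N = 23n. Apply Stirling to each factorial:
  (3N)! ~ sqrt(2π·3N) · (3N/e)^(3N),
  N! ~ sqrt(2π N) · (N/e)^N,
  (2N)! ~ sqrt(2π·2N) · (2N/e)^(2N).
The exponential factors combine to (3N)^(3N) / (N^N · (2N)^(2N)) = 3^(3N)/2^(2N) = (3^3/2^2)^N = (27/4)^N.
The square-root prefactors combine to sqrt(2π·3N) / (sqrt(2π N)·sqrt(2π·2N)) = sqrt(3 / (2π·2·N)) = sqrt(3/(4π·23n)).
Substituting N = 23n: C(69n, 23n) ~ (27/4)^(23n) · sqrt(3/(4π·23n)).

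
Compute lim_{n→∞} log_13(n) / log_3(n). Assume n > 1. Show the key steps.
lim = ln(3) / ln(13) = log_13(3)

Change of base: log_13(n) = ln n / ln 13 and log_3(n) = ln n / ln 3. The ratio is (ln n / ln 13) · (ln 3 / ln n) = ln 3 / ln 13, a constant independent of n. So the limit is ln 3 / ln 13 = log_13(3).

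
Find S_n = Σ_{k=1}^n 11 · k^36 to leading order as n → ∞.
S_n ~ 11 · n^37 / 37

By integral comparison (Euler-Maclaurin), Σ_{k=1}^n 11 · k^36 = 11 · ∫_0^n x^36 dx + O(n^36) = 11 · n^37/37 + O(n^36). (Equivalently, Faulhaber's formula gives the same leading term.)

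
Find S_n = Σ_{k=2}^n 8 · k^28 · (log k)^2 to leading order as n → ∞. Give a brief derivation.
S_n ~ 8 · n^29 · (log n)^2 / 29

By integral comparison, S_n = ∫_1^n 8 · x^28 · (log x)^2 dx + O(n^28 · (log n)^2). For the integral, the leading term of ∫_1^n x^28 (log x)^2 dx is n^29/29 · (log n)^2 (by repeated integration by parts; each step lowers the log-exponent and produces a relatively O(1/log n) correction). Hence S_n ~ 8 · n^29 · (log n)^2 / 29.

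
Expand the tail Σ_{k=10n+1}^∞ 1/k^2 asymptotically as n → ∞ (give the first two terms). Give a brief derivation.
Σ_{k>10n} 1/k^2 = 1/(1 · (10n)) − 1/(2 · (10n)^2) + O(1/(10n)^3)

Compare to the integral: ∫_{10n}^∞ x^(−2) dx = [−x^(−1)/1]_{10n}^∞ = 1/((2−1)·(10n)). The Euler-Maclaurin correction adds −f(10n)/2 = −1/(2·(10n)^2). Euler-Maclaurin then gives
  Σ_{k>10n} 1/k^2 = ∫_{10n}^∞ dx/x^2 − 1/(2·(10n)^2) + O(1/(10n)^3).
(Equivalently this is ζ(2) − Σ_{k≤10n} 1/k^2.)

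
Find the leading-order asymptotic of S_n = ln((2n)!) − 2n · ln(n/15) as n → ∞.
S_n ~ 2n · (ln 30 − 1) + O(ln n)

Stirling: ln((2n)!) = 2n ln(2n) − 2n + O(ln n).
  S_n = 2n ln(2n) − 2n − 2n ln(n/15) + O(ln n)
      = 2n ln(2n) − 2n ln n + 2n ln 15 − 2n + O(ln n)
      = 2n ln 2 + 2n ln 15 − 2n + O(ln n)
      = 2n (ln 30 − 1) + O(ln n).
Numerically ln(30) − 1 ≈ 2.4012.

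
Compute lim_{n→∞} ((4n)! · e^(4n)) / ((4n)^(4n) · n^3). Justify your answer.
lim = 0

Stirling: (4n)! ~ sqrt(2π·4n) · (4n/e)^(4n). Hence
  (4n)! · e^(4n) / (4n)^(4n) ~ sqrt(2π·4n).
Dividing by n^3: sqrt(2π·4n) / n^3 = sqrt(2π·4) · n^((1−6)/2), so the expression behaves like sqrt(2π·4) · n^((1−6)/2) → 0.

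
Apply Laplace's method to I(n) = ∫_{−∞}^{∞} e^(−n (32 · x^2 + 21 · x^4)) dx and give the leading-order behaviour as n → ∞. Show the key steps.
I(n) ~ sqrt(π/(32n))

φ(x) = 32 · x^2 + 21 · x^4 has its unique global minimum at x* = 0 (since φ'(x) = 64x + 84x^3 = 0 only at x = 0 for real x with both coefficients positive, and φ → ∞ as |x| → ∞). At x* = 0, φ(0) = 0 and φ''(0) = 64. Laplace's method then gives
  I(n) ~ sqrt(2π / (n · φ''(0))) · e^(−n φ(0)) = sqrt(2π / (64n)) = sqrt(π/(32n)).
The 21 · x^4 term contributes only at subleading order (an O(1/n) relative correction).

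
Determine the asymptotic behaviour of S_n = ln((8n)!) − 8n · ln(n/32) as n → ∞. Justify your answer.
S_n ~ 8n · (ln 256 − 1) + O(ln n)

Stirling: ln((8n)!) = 8n ln(8n) − 8n + O(ln n).
  S_n = 8n ln(8n) − 8n − 8n ln(n/32) + O(ln n)
      = 8n ln(8n) − 8n ln n + 8n ln 32 − 8n + O(ln n)
      = 8n ln 8 + 8n ln 32 − 8n + O(ln n)
      = 8n (ln 256 − 1) + O(ln n).
Numerically ln(256) − 1 ≈ 4.5452.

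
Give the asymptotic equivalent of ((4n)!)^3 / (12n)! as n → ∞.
((4n)!)^3/(12n)! ~ ((2π·4n)^(2/2) / sqrt(3)) · 3^(−3·4n)  →  0

Write N = 4n. Stirling: N! ~ sqrt(2π N)(N/e)^N and (3N)! ~ sqrt(2π·3N)·(3N/e)^(3N).
  (N!)^3/(3N)! ~ (2π N)^(3/2) (N/e)^(3N) / [sqrt(2π·3N) (3N/e)^(3N)]
     = (2π N)^(3/2) / sqrt(2π·3N) · (N/(3N))^(3N)
     = (2π N)^((3−1)/2) / sqrt(3) · 3^(−3N).
Since 3^3 > 1, the factor 3^(−3N) decays exponentially, so the ratio → 0. Substituting N = 4n gives the stated form.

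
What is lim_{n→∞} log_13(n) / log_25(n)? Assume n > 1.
lim = ln(25) / ln(13) = log_13(25)

Change of base: log_13(n) = ln n / ln 13 and log_25(n) = ln n / ln 25. The ratio is (ln n / ln 13) · (ln 25 / ln n) = ln 25 / ln 13, a constant independent of n. So the limit is ln 25 / ln 13 = log_13(25).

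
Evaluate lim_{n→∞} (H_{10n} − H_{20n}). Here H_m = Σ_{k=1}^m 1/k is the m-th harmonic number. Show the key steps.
lim = ln(10/20) = −ln 2

Euler-Maclaurin gives H_m = ln m + γ + 1/(2m) + O(1/m^2). The γ and O(1/m) terms cancel in the difference:
  H_{10n} − H_{20n} = ln(10n) − ln(20n) + O(1/n) = ln(10/20) + O(1/n).
Hence the limit is ln(10/20) = −ln 2.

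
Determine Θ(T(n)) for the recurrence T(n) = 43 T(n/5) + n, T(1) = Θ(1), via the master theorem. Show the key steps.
T(n) = Θ(n^(log_5 43))

Master theorem: compare f(n) = n to n^(log_5 43) where log_5 43 ≈ 2.337. Since 1 < log_5 43, we have f(n) = O(n^(log_5 43 − ε)) for some ε > 0 — Case 1. Hence T(n) = Θ(n^(log_5 43)).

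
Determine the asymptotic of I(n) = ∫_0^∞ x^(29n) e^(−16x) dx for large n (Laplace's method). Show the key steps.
I(n) ~ (sqrt(2π·29n) / 16) · (29n/(16e))^(29n)

Write the integrand as exp(29n ln x − 16x) and set f(x) = 29n ln x − 16x. Then f'(x) = 29n/x − 16 = 0 at x* = 29n/16, and f''(x*) = −29n/x*^2 = −16^2/(29n). Laplace's method (interior maximum) gives
  I(n) ~ e^(f(x*)) · sqrt(2π / |f''(x*)|)
        = exp(29n ln(29n/16) − 29n) · sqrt(2π · 29n / 16^2)
        = (29n/16)^(29n) e^(−29n) · sqrt(2π·29n) / 16
        = (sqrt(2π·29n) / 16) · (29n/(16e))^(29n).
This matches Γ(29n+1)/16^(29n+1) with Stirling applied to Γ.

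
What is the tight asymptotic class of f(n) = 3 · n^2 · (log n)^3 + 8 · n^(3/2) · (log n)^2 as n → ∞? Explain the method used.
f(n) ∈ Θ(n^2 · (log n)^3)

Compare the terms by growth order. For large n, n^a · (log n)^b dominates n^a' · (log n)^b' iff a > a', or (a = a' and b > b'). Ranking the 2 terms shows the dominant one is 3 · n^2 · (log n)^3. Hence f(n) ∈ Θ(n^2 · (log n)^3).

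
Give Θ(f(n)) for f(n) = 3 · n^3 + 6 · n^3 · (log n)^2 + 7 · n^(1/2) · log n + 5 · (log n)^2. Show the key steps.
f(n) ∈ Θ(n^3 · (log n)^2)

Compare the terms by growth order. For large n, n^a · (log n)^b dominates n^a' · (log n)^b' iff a > a', or (a = a' and b > b'). Ranking the 4 terms shows the dominant one is 6 · n^3 · (log n)^2. Hence f(n) ∈ Θ(n^3 · (log n)^2).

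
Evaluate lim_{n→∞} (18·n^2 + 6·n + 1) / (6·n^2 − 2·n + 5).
lim = 18/6 = 3

For large n the leading n^2 terms dominate both numerator and denominator. Dividing top and bottom by n^2, every other term tends to 0, leaving 18/6 = 3.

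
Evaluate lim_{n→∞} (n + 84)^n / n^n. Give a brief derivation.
lim = e^84

Rewrite as (1 + 84/n)^(n). By the standard limit (1 + x/n)^n → e^x, we have (1 + 84/n)^n → e^84, and raising to the 1st power gives e^84.
More precisely, ln[(1 + 84/n)^(n)] = n · ln(1 + 84/n) = n · (84/n + O(1/n^2)) = 84 + O(1/n) → 84.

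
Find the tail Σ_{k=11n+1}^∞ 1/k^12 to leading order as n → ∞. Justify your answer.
Σ_{k>11n} 1/k^12 ~ 1/(11 · (11n)^11)

Compare to the integral: ∫_{11n}^∞ x^(−12) dx = [−x^(−11)/11]_{11n}^∞ = 1/((12−1)·(11n)^11). Euler-Maclaurin then gives
  Σ_{k>11n} 1/k^12 = ∫_{11n}^∞ dx/x^12 − 1/(2·(11n)^12) + O(1/(11n)^13).
(Equivalently this is ζ(12) − Σ_{k≤11n} 1/k^12.)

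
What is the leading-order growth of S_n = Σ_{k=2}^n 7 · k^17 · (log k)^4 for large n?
S_n ~ 7 · n^18 · (log n)^4 / 18

By integral comparison, S_n = ∫_1^n 7 · x^17 · (log x)^4 dx + O(n^17 · (log n)^4). For the integral, the leading term of ∫_1^n x^17 (log x)^4 dx is n^18/18 · (log n)^4 (by repeated integration by parts; each step lowers the log-exponent and produces a relatively O(1/log n) correction). Hence S_n ~ 7 · n^18 · (log n)^4 / 18.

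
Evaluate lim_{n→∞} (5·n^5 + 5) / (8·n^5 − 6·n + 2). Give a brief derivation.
lim = 5/8

For large n the leading n^5 terms dominate both numerator and denominator. Dividing top and bottom by n^5, every other term tends to 0, leaving 5/8.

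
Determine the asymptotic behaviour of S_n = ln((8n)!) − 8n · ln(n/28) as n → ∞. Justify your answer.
S_n ~ 8n · (ln 224 − 1) + O(ln n)

Stirling: ln((8n)!) = 8n ln(8n) − 8n + O(ln n).
  S_n = 8n ln(8n) − 8n − 8n ln(n/28) + O(ln n)
      = 8n ln(8n) − 8n ln n + 8n ln 28 − 8n + O(ln n)
      = 8n ln 8 + 8n ln 28 − 8n + O(ln n)
      = 8n (ln 224 − 1) + O(ln n).
Numerically ln(224) − 1 ≈ 4.4116.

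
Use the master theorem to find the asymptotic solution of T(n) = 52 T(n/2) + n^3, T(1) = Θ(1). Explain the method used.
T(n) = Θ(n^(log_2 52))

Master theorem: compare f(n) = n^3 to n^(log_2 52) where log_2 52 ≈ 5.700. Since 3 < log_2 52, we have f(n) = O(n^(log_2 52 − ε)) for some ε > 0 — Case 1. Hence T(n) = Θ(n^(log_2 52)).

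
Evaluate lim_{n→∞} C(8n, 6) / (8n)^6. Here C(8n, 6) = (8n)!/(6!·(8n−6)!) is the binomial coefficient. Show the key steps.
lim = 1/6! = 1/720

With N = 8n → ∞: C(N, 6) / N^6 = [N(N−1)…(N−5)] / (6! · N^6) = (1/6!) · 1 · (1 − 1/(8n)) · … · (1 − 5/(8n)). Each factor → 1 as N → ∞, so the limit is 1/6! = 1/720.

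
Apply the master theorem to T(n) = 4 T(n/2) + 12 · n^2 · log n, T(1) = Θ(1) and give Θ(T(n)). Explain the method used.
T(n) = Θ(n^2 · (log n)^2)

Here log_2 4 = 2 and f(n) = 12 · n^2 · log n = Θ(n^(log_2 4) · (log n)^1). This is the extended Case 2 of the master theorem (f matches the critical exponent up to log factors), giving T(n) = Θ(n^(log_2 4) · (log n)^(1+1)) = Θ(n^2 · (log n)^2).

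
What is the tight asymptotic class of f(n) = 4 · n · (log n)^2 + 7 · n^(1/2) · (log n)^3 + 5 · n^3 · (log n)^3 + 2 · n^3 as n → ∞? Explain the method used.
f(n) ∈ Θ(n^3 · (log n)^3)

Compare the terms by growth order. For large n, n^a · (log n)^b dominates n^a' · (log n)^b' iff a > a', or (a = a' and b > b'). Ranking the 4 terms shows the dominant one is 5 · n^3 · (log n)^3. Hence f(n) ∈ Θ(n^3 · (log n)^3).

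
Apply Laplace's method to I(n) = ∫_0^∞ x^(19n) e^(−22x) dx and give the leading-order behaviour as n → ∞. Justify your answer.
I(n) ~ (sqrt(2π·19n) / 22) · (19n/(22e))^(19n)

Write the integrand as exp(19n ln x − 22x) and set f(x) = 19n ln x − 22x. Then f'(x) = 19n/x − 22 = 0 at x* = 19n/22, and f''(x*) = −19n/x*^2 = −22^2/(19n). Laplace's method (interior maximum) gives
  I(n) ~ e^(f(x*)) · sqrt(2π / |f''(x*)|)
        = exp(19n ln(19n/22) − 19n) · sqrt(2π · 19n / 22^2)
        = (19n/22)^(19n) e^(−19n) · sqrt(2π·19n) / 22
        = (sqrt(2π·19n) / 22) · (19n/(22e))^(19n).
This matches Γ(19n+1)/22^(19n+1) with Stirling applied to Γ.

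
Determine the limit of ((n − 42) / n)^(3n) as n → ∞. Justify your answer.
lim = e^(−126)

Rewrite as (1 − 42/n)^(3n). By the standard limit (1 + x/n)^n → e^x, we have (1 − 42/n)^n → e^(−42), and raising to the 3rd power gives e^(−126).
More precisely, ln[(1 − 42/n)^(3n)] = 3n · ln(1 − 42/n) = 3n · (-42/n + O(1/n^2)) = -126 + O(1/n) → -126.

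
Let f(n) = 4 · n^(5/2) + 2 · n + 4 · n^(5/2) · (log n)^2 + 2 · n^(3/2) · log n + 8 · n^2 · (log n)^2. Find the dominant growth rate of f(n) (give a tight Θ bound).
f(n) ∈ Θ(n^(5/2) · (log n)^2)

Compare the terms by growth order. For large n, n^a · (log n)^b dominates n^a' · (log n)^b' iff a > a', or (a = a' and b > b'). Ranking the 5 terms shows the dominant one is 4 · n^(5/2) · (log n)^2. Hence f(n) ∈ Θ(n^(5/2) · (log n)^2).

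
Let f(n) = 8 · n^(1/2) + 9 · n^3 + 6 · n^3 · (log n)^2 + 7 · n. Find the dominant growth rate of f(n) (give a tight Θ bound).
f(n) ∈ Θ(n^3 · (log n)^2)

Compare the terms by growth order. For large n, n^a · (log n)^b dominates n^a' · (log n)^b' iff a > a', or (a = a' and b > b'). Ranking the 4 terms shows the dominant one is 6 · n^3 · (log n)^2. Hence f(n) ∈ Θ(n^3 · (log n)^2).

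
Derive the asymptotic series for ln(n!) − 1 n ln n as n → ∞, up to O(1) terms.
ln(n!) − 1 n ln n = −n + (1/2) ln(2π·n) + O(1/n)

Stirling: ln((n)!) = n ln(n) − n + (1/2) ln(2π·n) + O(1/n).
Since n ln(n) = 1n ln n, subtracting 1n ln n cancels the n ln n term exactly. What remains is −n + (1/2) ln(2π·n) + O(1/n).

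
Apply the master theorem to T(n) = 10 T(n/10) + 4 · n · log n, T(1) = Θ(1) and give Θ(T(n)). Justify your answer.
T(n) = Θ(n · (log n)^2)

Here log_10 10 = 1 and f(n) = 4 · n · log n = Θ(n^(log_10 10) · (log n)^1). This is the extended Case 2 of the master theorem (f matches the critical exponent up to log factors), giving T(n) = Θ(n^(log_10 10) · (log n)^(1+1)) = Θ(n · (log n)^2).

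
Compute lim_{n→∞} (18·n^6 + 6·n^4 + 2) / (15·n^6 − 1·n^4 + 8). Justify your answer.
lim = 18/15 = 6/5

For large n the leading n^6 terms dominate both numerator and denominator. Dividing top and bottom by n^6, every other term tends to 0, leaving 18/15 = 6/5.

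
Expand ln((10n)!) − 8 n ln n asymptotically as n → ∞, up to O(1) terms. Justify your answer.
ln((10n)!) − 8 n ln n = 2 n ln n + 10(ln 10 − 1) n + (1/2) ln(2π·10n) + O(1/n)

Stirling: ln((10n)!) = 10n ln(10n) − 10n + (1/2) ln(2π·10n) + O(1/n).
Expand 10n ln(10n) = 10n (ln n + ln 10) = 10n ln n + 10n ln 10.
Subtract 8n ln n: leading term is (10 − 8) n ln n = 2 n ln n. The next term is 10n ln 10 − 10n = 10(ln 10 − 1) n. Then the (1/2) ln(2π·10n) correction.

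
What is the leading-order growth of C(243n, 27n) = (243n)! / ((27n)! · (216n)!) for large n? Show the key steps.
C(243n, 27n) ~ (387420489/16777216)^(27n) · sqrt(9/(16π·27n))

Write N = 27n. Apply Stirling to each factorial:
  (9N)! ~ sqrt(2π·9N) · (9N/e)^(9N),
  N! ~ sqrt(2π N) · (N/e)^N,
  (8N)! ~ sqrt(2π·8N) · (8N/e)^(8N).
The exponential factors combine to (9N)^(9N) / (N^N · (8N)^(8N)) = 9^(9N)/8^(8N) = (9^9/8^8)^N = (387420489/16777216)^N.
The square-root prefactors combine to sqrt(2π·9N) / (sqrt(2π N)·sqrt(2π·8N)) = sqrt(9 / (2π·8·N)) = sqrt(9/(16π·27n)).
Substituting N = 27n: C(243n, 27n) ~ (387420489/16777216)^(27n) · sqrt(9/(16π·27n)).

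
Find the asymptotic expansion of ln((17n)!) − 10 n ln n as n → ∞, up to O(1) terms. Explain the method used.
ln((17n)!) − 10 n ln n = 7 n ln n + 17(ln 17 − 1) n + (1/2) ln(2π·17n) + O(1/n)

Stirling: ln((17n)!) = 17n ln(17n) − 17n + (1/2) ln(2π·17n) + O(1/n).
Expand 17n ln(17n) = 17n (ln n + ln 17) = 17n ln n + 17n ln 17.
Subtract 10n ln n: leading term is (17 − 10) n ln n = 7 n ln n. The next term is 17n ln 17 − 17n = 17(ln 17 − 1) n. Then the (1/2) ln(2π·17n) correction.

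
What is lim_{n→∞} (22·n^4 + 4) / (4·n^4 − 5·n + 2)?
lim = 22/4 = 11/2

For large n the leading n^4 terms dominate both numerator and denominator. Dividing top and bottom by n^4, every other term tends to 0, leaving 22/4 = 11/2.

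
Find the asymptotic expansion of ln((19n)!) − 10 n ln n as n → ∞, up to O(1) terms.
ln((19n)!) − 10 n ln n = 9 n ln n + 19(ln 19 − 1) n + (1/2) ln(2π·19n) + O(1/n)

Stirling: ln((19n)!) = 19n ln(19n) − 19n + (1/2) ln(2π·19n) + O(1/n).
Expand 19n ln(19n) = 19n (ln n + ln 19) = 19n ln n + 19n ln 19.
Subtract 10n ln n: leading term is (19 − 10) n ln n = 9 n ln n. The next term is 19n ln 19 − 19n = 19(ln 19 − 1) n. Then the (1/2) ln(2π·19n) correction.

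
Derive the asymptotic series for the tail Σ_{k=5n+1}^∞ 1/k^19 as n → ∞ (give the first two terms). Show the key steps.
Σ_{k>5n} 1/k^19 = 1/(18 · (5n)^18) − 1/(2 · (5n)^19) + O(1/(5n)^20)

Compare to the integral: ∫_{5n}^∞ x^(−19) dx = [−x^(−18)/18]_{5n}^∞ = 1/((19−1)·(5n)^18). The Euler-Maclaurin correction adds −f(5n)/2 = −1/(2·(5n)^19). Euler-Maclaurin then gives
  Σ_{k>5n} 1/k^19 = ∫_{5n}^∞ dx/x^19 − 1/(2·(5n)^19) + O(1/(5n)^20).
(Equivalently this is ζ(19) − Σ_{k≤5n} 1/k^19.)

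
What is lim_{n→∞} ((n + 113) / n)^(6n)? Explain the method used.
lim = e^678

Rewrite as (1 + 113/n)^(6n). By the standard limit (1 + x/n)^n → e^x, we have (1 + 113/n)^n → e^113, and raising to the 6th power gives e^678.
More precisely, ln[(1 + 113/n)^(6n)] = 6n · ln(1 + 113/n) = 6n · (113/n + O(1/n^2)) = 678 + O(1/n) → 678.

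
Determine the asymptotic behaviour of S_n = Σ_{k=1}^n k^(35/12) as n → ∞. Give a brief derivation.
S_n ~ (12/47) · n^(47/12)

Integral comparison: Σ_{k=1}^n k^(35/12) = ∫_0^n x^(35/12) dx + O(n^(35/12)). The integral is n^(1 + 35/12) / (1 + 35/12) = n^((35+12)/12) / ((35+12)/12) = (12/47) · n^(47/12).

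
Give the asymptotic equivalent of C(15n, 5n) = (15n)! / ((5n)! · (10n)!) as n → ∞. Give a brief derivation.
C(15n, 5n) ~ (27/4)^(5n) · sqrt(3/(4π·5n))

Write N = 5n. Apply Stirling to each factorial:
  (3N)! ~ sqrt(2π·3N) · (3N/e)^(3N),
  N! ~ sqrt(2π N) · (N/e)^N,
  (2N)! ~ sqrt(2π·2N) · (2N/e)^(2N).
The exponential factors combine to (3N)^(3N) / (N^N · (2N)^(2N)) = 3^(3N)/2^(2N) = (3^3/2^2)^N = (27/4)^N.
The square-root prefactors combine to sqrt(2π·3N) / (sqrt(2π N)·sqrt(2π·2N)) = sqrt(3 / (2π·2·N)) = sqrt(3/(4π·5n)).
Substituting N = 5n: C(15n, 5n) ~ (27/4)^(5n) · sqrt(3/(4π·5n)).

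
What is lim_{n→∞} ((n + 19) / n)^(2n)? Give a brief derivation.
lim = e^38

Rewrite as (1 + 19/n)^(2n). By the standard limit (1 + x/n)^n → e^x, we have (1 + 19/n)^n → e^19, and raising to the 2nd power gives e^38.
More precisely, ln[(1 + 19/n)^(2n)] = 2n · ln(1 + 19/n) = 2n · (19/n + O(1/n^2)) = 38 + O(1/n) → 38.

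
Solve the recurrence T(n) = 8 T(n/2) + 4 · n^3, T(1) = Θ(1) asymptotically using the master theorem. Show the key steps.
T(n) = Θ(n^3 log n)

log_2 8 = 3, and f(n) = 4 · n^3 = Θ(n^(log_2 8)). This is Case 2 of the master theorem: T(n) = Θ(f(n) · log n) = Θ(n^3 log n).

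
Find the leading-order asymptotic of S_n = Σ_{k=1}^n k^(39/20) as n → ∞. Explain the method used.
S_n ~ (20/59) · n^(59/20)

Integral comparison: Σ_{k=1}^n k^(39/20) = ∫_0^n x^(39/20) dx + O(n^(39/20)). The integral is n^(1 + 39/20) / (1 + 39/20) = n^((39+20)/20) / ((39+20)/20) = (20/59) · n^(59/20).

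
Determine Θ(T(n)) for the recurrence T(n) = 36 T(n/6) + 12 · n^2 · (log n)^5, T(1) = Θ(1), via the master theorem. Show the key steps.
T(n) = Θ(n^2 · (log n)^6)

Here log_6 36 = 2 and f(n) = 12 · n^2 · (log n)^5 = Θ(n^(log_6 36) · (log n)^5). This is the extended Case 2 of the master theorem (f matches the critical exponent up to log factors), giving T(n) = Θ(n^(log_6 36) · (log n)^(5+1)) = Θ(n^2 · (log n)^6).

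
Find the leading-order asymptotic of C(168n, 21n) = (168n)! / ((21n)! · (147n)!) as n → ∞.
C(168n, 21n) ~ (16777216/823543)^(21n) · sqrt(4/(7π·21n))

Write N = 21n. Apply Stirling to each factorial:
  (8N)! ~ sqrt(2π·8N) · (8N/e)^(8N),
  N! ~ sqrt(2π N) · (N/e)^N,
  (7N)! ~ sqrt(2π·7N) · (7N/e)^(7N).
The exponential factors combine to (8N)^(8N) / (N^N · (7N)^(7N)) = 8^(8N)/7^(7N) = (8^8/7^7)^N = (16777216/823543)^N.
The square-root prefactors combine to sqrt(2π·8N) / (sqrt(2π N)·sqrt(2π·7N)) = sqrt(8 / (2π·7·N)) = sqrt(4/(7π·21n)).
Substituting N = 21n: C(168n, 21n) ~ (16777216/823543)^(21n) · sqrt(4/(7π·21n)).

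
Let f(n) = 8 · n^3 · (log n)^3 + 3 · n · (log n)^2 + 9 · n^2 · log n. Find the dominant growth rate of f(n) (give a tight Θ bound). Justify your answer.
f(n) ∈ Θ(n^3 · (log n)^3)

Compare the terms by growth order. For large n, n^a · (log n)^b dominates n^a' · (log n)^b' iff a > a', or (a = a' and b > b'). Ranking the 3 terms shows the dominant one is 8 · n^3 · (log n)^3. Hence f(n) ∈ Θ(n^3 · (log n)^3).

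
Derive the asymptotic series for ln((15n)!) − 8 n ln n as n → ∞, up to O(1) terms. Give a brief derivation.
ln((15n)!) − 8 n ln n = 7 n ln n + 15(ln 15 − 1) n + (1/2) ln(2π·15n) + O(1/n)

Stirling: ln((15n)!) = 15n ln(15n) − 15n + (1/2) ln(2π·15n) + O(1/n).
Expand 15n ln(15n) = 15n (ln n + ln 15) = 15n ln n + 15n ln 15.
Subtract 8n ln n: leading term is (15 − 8) n ln n = 7 n ln n. The next term is 15n ln 15 − 15n = 15(ln 15 − 1) n. Then the (1/2) ln(2π·15n) correction.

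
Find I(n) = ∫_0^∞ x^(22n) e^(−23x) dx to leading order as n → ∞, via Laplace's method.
I(n) ~ (sqrt(2π·22n) / 23) · (22n/(23e))^(22n)

Write the integrand as exp(22n ln x − 23x) and set f(x) = 22n ln x − 23x. Then f'(x) = 22n/x − 23 = 0 at x* = 22n/23, and f''(x*) = −22n/x*^2 = −23^2/(22n). Laplace's method (interior maximum) gives
  I(n) ~ e^(f(x*)) · sqrt(2π / |f''(x*)|)
        = exp(22n ln(22n/23) − 22n) · sqrt(2π · 22n / 23^2)
        = (22n/23)^(22n) e^(−22n) · sqrt(2π·22n) / 23
        = (sqrt(2π·22n) / 23) · (22n/(23e))^(22n).
This matches Γ(22n+1)/23^(22n+1) with Stirling applied to Γ.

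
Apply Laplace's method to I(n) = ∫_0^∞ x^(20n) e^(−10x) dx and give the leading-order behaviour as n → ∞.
I(n) ~ (sqrt(2π·20n) / 10) · (20n/(10e))^(20n)

Write the integrand as exp(20n ln x − 10x) and set f(x) = 20n ln x − 10x. Then f'(x) = 20n/x − 10 = 0 at x* = 20n/10, and f''(x*) = −20n/x*^2 = −10^2/(20n). Laplace's method (interior maximum) gives
  I(n) ~ e^(f(x*)) · sqrt(2π / |f''(x*)|)
        = exp(20n ln(20n/10) − 20n) · sqrt(2π · 20n / 10^2)
        = (20n/10)^(20n) e^(−20n) · sqrt(2π·20n) / 10
        = (sqrt(2π·20n) / 10) · (20n/(10e))^(20n).
This matches Γ(20n+1)/10^(20n+1) with Stirling applied to Γ.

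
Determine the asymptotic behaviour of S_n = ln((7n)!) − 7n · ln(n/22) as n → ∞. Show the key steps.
S_n ~ 7n · (ln 154 − 1) + O(ln n)

Stirling: ln((7n)!) = 7n ln(7n) − 7n + O(ln n).
  S_n = 7n ln(7n) − 7n − 7n ln(n/22) + O(ln n)
      = 7n ln(7n) − 7n ln n + 7n ln 22 − 7n + O(ln n)
      = 7n ln 7 + 7n ln 22 − 7n + O(ln n)
      = 7n (ln 154 − 1) + O(ln n).
Numerically ln(154) − 1 ≈ 4.0370.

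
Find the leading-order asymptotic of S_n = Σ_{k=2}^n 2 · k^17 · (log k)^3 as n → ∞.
S_n ~ n^18 · (log n)^3 / 9

By integral comparison, S_n = ∫_1^n 2 · x^17 · (log x)^3 dx + O(n^17 · (log n)^3). For the integral, the leading term of ∫_1^n x^17 (log x)^3 dx is n^18/18 · (log n)^3 (by repeated integration by parts; each step lowers the log-exponent and produces a relatively O(1/log n) correction). Hence S_n ~ n^18 · (log n)^3 / 9.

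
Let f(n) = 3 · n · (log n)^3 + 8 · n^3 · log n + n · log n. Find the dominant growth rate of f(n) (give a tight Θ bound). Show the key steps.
f(n) ∈ Θ(n^3 · log n)

Compare the terms by growth order. For large n, n^a · (log n)^b dominates n^a' · (log n)^b' iff a > a', or (a = a' and b > b'). Ranking the 3 terms shows the dominant one is 8 · n^3 · log n. Hence f(n) ∈ Θ(n^3 · log n).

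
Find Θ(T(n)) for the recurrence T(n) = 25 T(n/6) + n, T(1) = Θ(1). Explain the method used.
T(n) = Θ(n^(log_6 25))

Master theorem: compare f(n) = n to n^(log_6 25) where log_6 25 ≈ 1.796. Since 1 < log_6 25, we have f(n) = O(n^(log_6 25 − ε)) for some ε > 0 — Case 1. Hence T(n) = Θ(n^(log_6 25)).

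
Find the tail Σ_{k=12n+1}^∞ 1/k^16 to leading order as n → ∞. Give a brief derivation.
Σ_{k>12n} 1/k^16 ~ 1/(15 · (12n)^15)

Compare to the integral: ∫_{12n}^∞ x^(−16) dx = [−x^(−15)/15]_{12n}^∞ = 1/((16−1)·(12n)^15). Euler-Maclaurin then gives
  Σ_{k>12n} 1/k^16 = ∫_{12n}^∞ dx/x^16 − 1/(2·(12n)^16) + O(1/(12n)^17).
(Equivalently this is ζ(16) − Σ_{k≤12n} 1/k^16.)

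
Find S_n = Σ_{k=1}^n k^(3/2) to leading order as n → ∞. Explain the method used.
S_n ~ (2/5) · n^(5/2)

Integral comparison: Σ_{k=1}^n k^(3/2) = ∫_0^n x^(3/2) dx + O(n^(3/2)). The integral is n^(1 + 3/2) / (1 + 3/2) = n^((3+2)/2) / ((3+2)/2) = (2/5) · n^(5/2).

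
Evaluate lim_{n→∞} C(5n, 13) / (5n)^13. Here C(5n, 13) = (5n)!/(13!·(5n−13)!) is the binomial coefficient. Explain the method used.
lim = 1/13! = 1/6227020800

With N = 5n → ∞: C(N, 13) / N^13 = [N(N−1)…(N−12)] / (13! · N^13) = (1/13!) · 1 · (1 − 1/(5n)) · … · (1 − 12/(5n)). Each factor → 1 as N → ∞, so the limit is 1/13! = 1/6227020800.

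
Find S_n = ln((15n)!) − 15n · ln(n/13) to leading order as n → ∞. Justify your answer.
S_n ~ 15n · (ln 195 − 1) + O(ln n)

Stirling: ln((15n)!) = 15n ln(15n) − 15n + O(ln n).
  S_n = 15n ln(15n) − 15n − 15n ln(n/13) + O(ln n)
      = 15n ln(15n) − 15n ln n + 15n ln 13 − 15n + O(ln n)
      = 15n ln 15 + 15n ln 13 − 15n + O(ln n)
      = 15n (ln 195 − 1) + O(ln n).
Numerically ln(195) − 1 ≈ 4.2730.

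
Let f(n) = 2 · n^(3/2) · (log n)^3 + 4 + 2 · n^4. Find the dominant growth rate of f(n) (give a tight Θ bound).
f(n) ∈ Θ(n^4)

Compare the terms by growth order. For large n, n^a · (log n)^b dominates n^a' · (log n)^b' iff a > a', or (a = a' and b > b'). Ranking the 3 terms shows the dominant one is 2 · n^4. Hence f(n) ∈ Θ(n^4).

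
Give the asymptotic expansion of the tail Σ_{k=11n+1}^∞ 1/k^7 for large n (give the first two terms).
Σ_{k>11n} 1/k^7 = 1/(6 · (11n)^6) − 1/(2 · (11n)^7) + O(1/(11n)^8)

Compare to the integral: ∫_{11n}^∞ x^(−7) dx = [−x^(−6)/6]_{11n}^∞ = 1/((7−1)·(11n)^6). The Euler-Maclaurin correction adds −f(11n)/2 = −1/(2·(11n)^7). Euler-Maclaurin then gives
  Σ_{k>11n} 1/k^7 = ∫_{11n}^∞ dx/x^7 − 1/(2·(11n)^7) + O(1/(11n)^8).
(Equivalently this is ζ(7) − Σ_{k≤11n} 1/k^7.)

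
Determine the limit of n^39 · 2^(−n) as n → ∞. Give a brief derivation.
lim = 0

Exponentials with base > 1 dominate every fixed polynomial: for any fixed c, n^c / 2^n → 0 as n → ∞ (e.g. by the ratio test, or by writing 2^n = e^(n ln 2) and noting e^(n ln 2) / n^c → ∞). Hence n^39 · 2^(−n) = n^39 / 2^n → 0.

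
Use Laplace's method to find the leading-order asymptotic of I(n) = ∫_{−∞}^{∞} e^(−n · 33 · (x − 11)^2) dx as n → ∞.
I(n) = sqrt(π/(33n))

Here φ(x) = 33 · (x − 11)^2 has its unique minimum at x* = 11 with φ(x*) = 0 and φ''(x*) = 66. Laplace's method gives
  I(n) ~ e^(−n φ(x*)) · sqrt(2π / (n · φ''(x*))) = sqrt(2π / (66n)) = sqrt(π/(33n)).
This is exact: substituting u = (x − 11)·sqrt(33n) gives I(n) = (1/sqrt(33n)) ∫_{−∞}^{∞} e^(−u^2) du = sqrt(π/(33n)).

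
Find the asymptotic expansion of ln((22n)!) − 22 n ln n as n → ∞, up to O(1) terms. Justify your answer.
ln((22n)!) − 22 n ln n = 22(ln 22 − 1) n + (1/2) ln(2π·22n) + O(1/n)

Stirling: ln((22n)!) = 22n ln(22n) − 22n + (1/2) ln(2π·22n) + O(1/n).
Since 22n ln(22n) = 22n ln n + 22n ln 22, subtracting 22n ln n cancels the n ln n term exactly. What remains is 22(ln 22 − 1) n + (1/2) ln(2π·22n) + O(1/n).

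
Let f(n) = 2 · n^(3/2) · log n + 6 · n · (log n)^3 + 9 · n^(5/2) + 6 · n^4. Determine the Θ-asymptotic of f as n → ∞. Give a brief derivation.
f(n) ∈ Θ(n^4)

Compare the terms by growth order. For large n, n^a · (log n)^b dominates n^a' · (log n)^b' iff a > a', or (a = a' and b > b'). Ranking the 4 terms shows the dominant one is 6 · n^4. Hence f(n) ∈ Θ(n^4).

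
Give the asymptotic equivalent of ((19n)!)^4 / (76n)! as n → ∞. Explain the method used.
((19n)!)^4/(76n)! ~ ((2π·19n)^(3/2) / 2) · 4^(−4·19n)  →  0

Write N = 19n. Stirling: N! ~ sqrt(2π N)(N/e)^N and (4N)! ~ sqrt(2π·4N)·(4N/e)^(4N).
  (N!)^4/(4N)! ~ (2π N)^(4/2) (N/e)^(4N) / [sqrt(2π·4N) (4N/e)^(4N)]
     = (2π N)^(4/2) / sqrt(2π·4N) · (N/(4N))^(4N)
     = (2π N)^((4−1)/2) / 2 · 4^(−4N).
Since 4^4 > 1, the factor 4^(−4N) decays exponentially, so the ratio → 0. Substituting N = 19n gives the stated form.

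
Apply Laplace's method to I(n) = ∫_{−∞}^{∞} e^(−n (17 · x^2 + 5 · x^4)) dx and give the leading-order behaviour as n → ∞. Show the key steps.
I(n) ~ sqrt(π/(17n))

φ(x) = 17 · x^2 + 5 · x^4 has its unique global minimum at x* = 0 (since φ'(x) = 34x + 20x^3 = 0 only at x = 0 for real x with both coefficients positive, and φ → ∞ as |x| → ∞). At x* = 0, φ(0) = 0 and φ''(0) = 34. Laplace's method then gives
  I(n) ~ sqrt(2π / (n · φ''(0))) · e^(−n φ(0)) = sqrt(2π / (34n)) = sqrt(π/(17n)).
The 5 · x^4 term contributes only at subleading order (an O(1/n) relative correction).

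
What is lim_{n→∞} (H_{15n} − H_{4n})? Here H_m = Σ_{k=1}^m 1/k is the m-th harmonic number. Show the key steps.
lim = ln(15/4)

Euler-Maclaurin gives H_m = ln m + γ + 1/(2m) + O(1/m^2). The γ and O(1/m) terms cancel in the difference:
  H_{15n} − H_{4n} = ln(15n) − ln(4n) + O(1/n) = ln(15/4) + O(1/n).
Hence the limit is ln(15/4).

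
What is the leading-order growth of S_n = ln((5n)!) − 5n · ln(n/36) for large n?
S_n ~ 5n · (ln 180 − 1) + O(ln n)

Stirling: ln((5n)!) = 5n ln(5n) − 5n + O(ln n).
  S_n = 5n ln(5n) − 5n − 5n ln(n/36) + O(ln n)
      = 5n ln(5n) − 5n ln n + 5n ln 36 − 5n + O(ln n)
      = 5n ln 5 + 5n ln 36 − 5n + O(ln n)
      = 5n (ln 180 − 1) + O(ln n).
Numerically ln(180) − 1 ≈ 4.1930.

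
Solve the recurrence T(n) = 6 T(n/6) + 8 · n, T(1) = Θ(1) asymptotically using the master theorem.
T(n) = Θ(n log n)

log_6 6 = 1, and f(n) = 8 · n = Θ(n^(log_6 6)). This is Case 2 of the master theorem: T(n) = Θ(f(n) · log n) = Θ(n log n).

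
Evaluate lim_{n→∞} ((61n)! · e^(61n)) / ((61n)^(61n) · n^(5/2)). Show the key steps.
lim = 0

Stirling: (61n)! ~ sqrt(2π·61n) · (61n/e)^(61n). Hence
  (61n)! · e^(61n) / (61n)^(61n) ~ sqrt(2π·61n).
Dividing by n^(5/2): sqrt(2π·61n) / n^(5/2) = sqrt(2π·61) · n^((1−5)/2), so the expression behaves like sqrt(2π·61) · n^((1−5)/2) → 0.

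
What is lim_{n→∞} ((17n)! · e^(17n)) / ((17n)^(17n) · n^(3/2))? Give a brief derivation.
lim = 0

Stirling: (17n)! ~ sqrt(2π·17n) · (17n/e)^(17n). Hence
  (17n)! · e^(17n) / (17n)^(17n) ~ sqrt(2π·17n).
Dividing by n^(3/2): sqrt(2π·17n) / n^(3/2) = sqrt(2π·17) · n^((1−3)/2), so the expression behaves like sqrt(2π·17) · n^((1−3)/2) → 0.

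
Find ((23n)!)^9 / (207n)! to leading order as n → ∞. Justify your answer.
((23n)!)^9/(207n)! ~ ((2π·23n)^(8/2) / 3) · 9^(−9·23n)  →  0

Write N = 23n. Stirling: N! ~ sqrt(2π N)(N/e)^N and (9N)! ~ sqrt(2π·9N)·(9N/e)^(9N).
  (N!)^9/(9N)! ~ (2π N)^(9/2) (N/e)^(9N) / [sqrt(2π·9N) (9N/e)^(9N)]
     = (2π N)^(9/2) / sqrt(2π·9N) · (N/(9N))^(9N)
     = (2π N)^((9−1)/2) / 3 · 9^(−9N).
Since 9^9 > 1, the factor 9^(−9N) decays exponentially, so the ratio → 0. Substituting N = 23n gives the stated form.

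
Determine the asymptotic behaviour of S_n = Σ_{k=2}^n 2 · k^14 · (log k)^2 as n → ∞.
S_n ~ 2 · n^15 · (log n)^2 / 15

By integral comparison, S_n = ∫_1^n 2 · x^14 · (log x)^2 dx + O(n^14 · (log n)^2). For the integral, the leading term of ∫_1^n x^14 (log x)^2 dx is n^15/15 · (log n)^2 (by repeated integration by parts; each step lowers the log-exponent and produces a relatively O(1/log n) correction). Hence S_n ~ 2 · n^15 · (log n)^2 / 15.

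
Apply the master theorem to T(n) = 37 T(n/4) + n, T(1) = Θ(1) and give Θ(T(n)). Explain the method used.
T(n) = Θ(n^(log_4 37))

Master theorem: compare f(n) = n to n^(log_4 37) where log_4 37 ≈ 2.605. Since 1 < log_4 37, we have f(n) = O(n^(log_4 37 − ε)) for some ε > 0 — Case 1. Hence T(n) = Θ(n^(log_4 37)).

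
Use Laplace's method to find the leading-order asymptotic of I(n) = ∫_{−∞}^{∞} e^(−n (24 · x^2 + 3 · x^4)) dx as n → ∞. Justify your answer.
I(n) ~ sqrt(π/(24n))

φ(x) = 24 · x^2 + 3 · x^4 has its unique global minimum at x* = 0 (since φ'(x) = 48x + 12x^3 = 0 only at x = 0 for real x with both coefficients positive, and φ → ∞ as |x| → ∞). At x* = 0, φ(0) = 0 and φ''(0) = 48. Laplace's method then gives
  I(n) ~ sqrt(2π / (n · φ''(0))) · e^(−n φ(0)) = sqrt(2π / (48n)) = sqrt(π/(24n)).
The 3 · x^4 term contributes only at subleading order (an O(1/n) relative correction).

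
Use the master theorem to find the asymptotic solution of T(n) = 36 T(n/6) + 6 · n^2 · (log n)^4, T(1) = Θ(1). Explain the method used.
T(n) = Θ(n^2 · (log n)^5)

Here log_6 36 = 2 and f(n) = 6 · n^2 · (log n)^4 = Θ(n^(log_6 36) · (log n)^4). This is the extended Case 2 of the master theorem (f matches the critical exponent up to log factors), giving T(n) = Θ(n^(log_6 36) · (log n)^(4+1)) = Θ(n^2 · (log n)^5).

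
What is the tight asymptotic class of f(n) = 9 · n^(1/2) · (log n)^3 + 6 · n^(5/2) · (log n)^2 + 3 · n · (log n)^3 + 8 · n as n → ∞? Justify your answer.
f(n) ∈ Θ(n^(5/2) · (log n)^2)

Compare the terms by growth order. For large n, n^a · (log n)^b dominates n^a' · (log n)^b' iff a > a', or (a = a' and b > b'). Ranking the 4 terms shows the dominant one is 6 · n^(5/2) · (log n)^2. Hence f(n) ∈ Θ(n^(5/2) · (log n)^2).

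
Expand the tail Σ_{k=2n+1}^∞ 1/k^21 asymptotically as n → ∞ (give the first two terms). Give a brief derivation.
Σ_{k>2n} 1/k^21 = 1/(20 · (2n)^20) − 1/(2 · (2n)^21) + O(1/(2n)^22)

Compare to the integral: ∫_{2n}^∞ x^(−21) dx = [−x^(−20)/20]_{2n}^∞ = 1/((21−1)·(2n)^20). The Euler-Maclaurin correction adds −f(2n)/2 = −1/(2·(2n)^21). Euler-Maclaurin then gives
  Σ_{k>2n} 1/k^21 = ∫_{2n}^∞ dx/x^21 − 1/(2·(2n)^21) + O(1/(2n)^22).
(Equivalently this is ζ(21) − Σ_{k≤2n} 1/k^21.)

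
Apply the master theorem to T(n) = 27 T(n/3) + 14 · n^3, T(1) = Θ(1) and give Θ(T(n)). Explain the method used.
T(n) = Θ(n^3 log n)

log_3 27 = 3, and f(n) = 14 · n^3 = Θ(n^(log_3 27)). This is Case 2 of the master theorem: T(n) = Θ(f(n) · log n) = Θ(n^3 log n).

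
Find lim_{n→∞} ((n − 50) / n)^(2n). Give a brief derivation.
lim = e^(−100)

Rewrite as (1 − 50/n)^(2n). By the standard limit (1 + x/n)^n → e^x, we have (1 − 50/n)^n → e^(−50), and raising to the 2nd power gives e^(−100).
More precisely, ln[(1 − 50/n)^(2n)] = 2n · ln(1 − 50/n) = 2n · (-50/n + O(1/n^2)) = -100 + O(1/n) → -100.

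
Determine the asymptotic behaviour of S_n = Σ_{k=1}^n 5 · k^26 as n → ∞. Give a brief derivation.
S_n ~ 5 · n^27 / 27

By integral comparison (Euler-Maclaurin), Σ_{k=1}^n 5 · k^26 = 5 · ∫_0^n x^26 dx + O(n^26) = 5 · n^27/27 + O(n^26). (Equivalently, Faulhaber's formula gives the same leading term.)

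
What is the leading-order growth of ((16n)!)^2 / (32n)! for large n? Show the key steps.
((16n)!)^2/(32n)! ~ ((2π·16n)^(1/2) / sqrt(2)) · 2^(−2·16n)  →  0

Write N = 16n. Stirling: N! ~ sqrt(2π N)(N/e)^N and (2N)! ~ sqrt(2π·2N)·(2N/e)^(2N).
  (N!)^2/(2N)! ~ (2π N)^(2/2) (N/e)^(2N) / [sqrt(2π·2N) (2N/e)^(2N)]
     = (2π N)^(2/2) / sqrt(2π·2N) · (N/(2N))^(2N)
     = (2π N)^((2−1)/2) / sqrt(2) · 2^(−2N).
Since 2^2 > 1, the factor 2^(−2N) decays exponentially, so the ratio → 0. Substituting N = 16n gives the stated form.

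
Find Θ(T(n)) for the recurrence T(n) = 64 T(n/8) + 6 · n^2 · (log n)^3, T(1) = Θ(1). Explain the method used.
T(n) = Θ(n^2 · (log n)^4)

Here log_8 64 = 2 and f(n) = 6 · n^2 · (log n)^3 = Θ(n^(log_8 64) · (log n)^3). This is the extended Case 2 of the master theorem (f matches the critical exponent up to log factors), giving T(n) = Θ(n^(log_8 64) · (log n)^(3+1)) = Θ(n^2 · (log n)^4).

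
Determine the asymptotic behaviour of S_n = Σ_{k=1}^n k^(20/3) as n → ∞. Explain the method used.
S_n ~ (3/23) · n^(23/3)

Integral comparison: Σ_{k=1}^n k^(20/3) = ∫_0^n x^(20/3) dx + O(n^(20/3)). The integral is n^(1 + 20/3) / (1 + 20/3) = n^((20+3)/3) / ((20+3)/3) = (3/23) · n^(23/3).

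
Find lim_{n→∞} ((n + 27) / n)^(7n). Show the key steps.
lim = e^189

Rewrite as (1 + 27/n)^(7n). By the standard limit (1 + x/n)^n → e^x, we have (1 + 27/n)^n → e^27, and raising to the 7th power gives e^189.
More precisely, ln[(1 + 27/n)^(7n)] = 7n · ln(1 + 27/n) = 7n · (27/n + O(1/n^2)) = 189 + O(1/n) → 189.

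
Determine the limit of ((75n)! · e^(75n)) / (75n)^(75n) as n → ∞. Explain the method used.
lim = ∞

Stirling: (75n)! ~ sqrt(2π·75n) · (75n/e)^(75n). Hence
  (75n)! · e^(75n) / (75n)^(75n) ~ sqrt(2π·75n) = sqrt(2π·75) · sqrt(n) → ∞.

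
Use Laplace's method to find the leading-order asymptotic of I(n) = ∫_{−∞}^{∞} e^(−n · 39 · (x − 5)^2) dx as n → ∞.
I(n) = sqrt(π/(39n))

Here φ(x) = 39 · (x − 5)^2 has its unique minimum at x* = 5 with φ(x*) = 0 and φ''(x*) = 78. Laplace's method gives
  I(n) ~ e^(−n φ(x*)) · sqrt(2π / (n · φ''(x*))) = sqrt(2π / (78n)) = sqrt(π/(39n)).
This is exact: substituting u = (x − 5)·sqrt(39n) gives I(n) = (1/sqrt(39n)) ∫_{−∞}^{∞} e^(−u^2) du = sqrt(π/(39n)).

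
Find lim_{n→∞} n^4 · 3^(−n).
lim = 0

Exponentials with base > 1 dominate every fixed polynomial: for any fixed c, n^c / 3^n → 0 as n → ∞ (e.g. by the ratio test, or by writing 3^n = e^(n ln 3) and noting e^(n ln 3) / n^c → ∞). Hence n^4 · 3^(−n) = n^4 / 3^n → 0.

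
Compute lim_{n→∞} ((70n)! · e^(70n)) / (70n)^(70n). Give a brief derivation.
lim = ∞

Stirling: (70n)! ~ sqrt(2π·70n) · (70n/e)^(70n). Hence
  (70n)! · e^(70n) / (70n)^(70n) ~ sqrt(2π·70n) = sqrt(2π·70) · sqrt(n) → ∞.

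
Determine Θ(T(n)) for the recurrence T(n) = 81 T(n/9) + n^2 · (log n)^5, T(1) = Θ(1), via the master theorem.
T(n) = Θ(n^2 · (log n)^6)

Here log_9 81 = 2 and f(n) = n^2 · (log n)^5 = Θ(n^(log_9 81) · (log n)^5). This is the extended Case 2 of the master theorem (f matches the critical exponent up to log factors), giving T(n) = Θ(n^(log_9 81) · (log n)^(5+1)) = Θ(n^2 · (log n)^6).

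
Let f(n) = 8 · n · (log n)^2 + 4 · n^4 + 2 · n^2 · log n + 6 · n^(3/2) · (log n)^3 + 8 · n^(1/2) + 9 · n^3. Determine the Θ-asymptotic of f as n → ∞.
f(n) ∈ Θ(n^4)

Compare the terms by growth order. For large n, n^a · (log n)^b dominates n^a' · (log n)^b' iff a > a', or (a = a' and b > b'). Ranking the 6 terms shows the dominant one is 4 · n^4. Hence f(n) ∈ Θ(n^4).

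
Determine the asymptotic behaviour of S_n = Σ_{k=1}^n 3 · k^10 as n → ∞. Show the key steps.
S_n ~ 3 · n^11 / 11

By integral comparison (Euler-Maclaurin), Σ_{k=1}^n 3 · k^10 = 3 · ∫_0^n x^10 dx + O(n^10) = 3 · n^11/11 + O(n^10). (Equivalently, Faulhaber's formula gives the same leading term.)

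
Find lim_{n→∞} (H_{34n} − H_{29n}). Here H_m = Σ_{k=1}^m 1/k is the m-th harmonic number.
lim = ln(34/29)

Euler-Maclaurin gives H_m = ln m + γ + 1/(2m) + O(1/m^2). The γ and O(1/m) terms cancel in the difference:
  H_{34n} − H_{29n} = ln(34n) − ln(29n) + O(1/n) = ln(34/29) + O(1/n).
Hence the limit is ln(34/29).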